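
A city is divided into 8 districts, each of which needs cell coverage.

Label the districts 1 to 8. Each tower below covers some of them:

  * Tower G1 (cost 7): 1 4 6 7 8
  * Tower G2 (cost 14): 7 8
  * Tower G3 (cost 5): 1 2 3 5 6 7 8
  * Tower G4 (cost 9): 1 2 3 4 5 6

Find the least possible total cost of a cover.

12

G1, G3 together cover every district (G1 ∪ G3 = {1, 2, 3, 4, 5, 6, 7, 8}); total cost 7 + 5 = 12.
No covering selection has total cost below 12.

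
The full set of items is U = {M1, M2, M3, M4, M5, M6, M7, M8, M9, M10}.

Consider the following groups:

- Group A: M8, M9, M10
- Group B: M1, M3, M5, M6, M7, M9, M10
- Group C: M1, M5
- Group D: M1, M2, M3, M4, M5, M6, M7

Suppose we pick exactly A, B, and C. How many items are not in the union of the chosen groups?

Union of A, B, C = {M1, M3, M5, M6, M7, M8, M9, M10}.
Not covered: M2, M4 — 2 items.

2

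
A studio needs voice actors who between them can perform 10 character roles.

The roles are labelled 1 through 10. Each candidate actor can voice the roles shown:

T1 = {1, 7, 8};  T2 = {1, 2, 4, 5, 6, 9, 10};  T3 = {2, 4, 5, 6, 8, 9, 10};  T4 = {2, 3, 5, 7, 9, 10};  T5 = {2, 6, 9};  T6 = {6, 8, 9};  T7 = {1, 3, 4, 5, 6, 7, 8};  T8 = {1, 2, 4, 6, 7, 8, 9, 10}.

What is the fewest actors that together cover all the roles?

2

Take {T7, T8}. Their union is {1, 2, 3, 4, 5, 6, 7, 8, 9, 10}, which is all 10 roles.
No single actor has all 10 roles (the largest, T8, has 8), so 2 is optimal.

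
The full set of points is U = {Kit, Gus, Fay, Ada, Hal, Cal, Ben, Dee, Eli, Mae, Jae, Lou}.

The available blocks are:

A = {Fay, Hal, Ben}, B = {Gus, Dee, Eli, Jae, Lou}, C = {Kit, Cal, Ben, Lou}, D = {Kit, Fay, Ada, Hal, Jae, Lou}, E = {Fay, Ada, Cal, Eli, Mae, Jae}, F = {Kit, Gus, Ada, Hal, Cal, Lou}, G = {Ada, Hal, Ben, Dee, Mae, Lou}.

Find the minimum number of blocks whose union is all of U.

Take {E, F, G}. Their union is {Kit, Gus, Fay, Ada, Hal, Cal, Ben, Dee, Eli, Mae, Jae, Lou}, which is all 12 points.
No 2 of the 7 blocks cover everything (all 21 combinations miss at least one point), so 3 is optimal.

3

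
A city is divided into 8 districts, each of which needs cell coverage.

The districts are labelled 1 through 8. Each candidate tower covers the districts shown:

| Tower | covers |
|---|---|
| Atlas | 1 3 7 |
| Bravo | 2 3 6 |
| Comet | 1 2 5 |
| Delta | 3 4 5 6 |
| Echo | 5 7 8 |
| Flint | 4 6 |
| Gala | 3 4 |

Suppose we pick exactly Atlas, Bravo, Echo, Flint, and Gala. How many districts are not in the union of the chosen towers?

0

Union of Atlas, Bravo, Echo, Flint, Gala = {1, 2, 3, 4, 5, 6, 7, 8} — that's every district, so 0 are uncovered.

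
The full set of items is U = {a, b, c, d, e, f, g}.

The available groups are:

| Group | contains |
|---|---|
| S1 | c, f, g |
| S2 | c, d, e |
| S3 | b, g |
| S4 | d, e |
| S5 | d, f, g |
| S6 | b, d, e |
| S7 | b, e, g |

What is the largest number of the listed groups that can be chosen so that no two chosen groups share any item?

2

S1, S6 are pairwise disjoint (S1={c,f,g}; S6={b,d,e}).
Every remaining group overlaps one of these, and no 3 of the listed groups are pairwise disjoint, so 2 is the maximum.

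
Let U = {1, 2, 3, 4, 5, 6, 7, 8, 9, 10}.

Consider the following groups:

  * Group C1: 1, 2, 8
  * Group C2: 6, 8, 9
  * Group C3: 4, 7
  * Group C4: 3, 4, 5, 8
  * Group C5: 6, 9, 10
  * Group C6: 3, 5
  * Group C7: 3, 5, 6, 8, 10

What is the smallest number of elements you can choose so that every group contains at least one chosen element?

H = {1, 3, 4, 9} meets every group (each contains at least one member of H), and |H| = 4.
The groups C1, C3, C5, C6 are pairwise disjoint, so any hitting set needs a separate element for each — at least 4. Hence 4 is optimal.

4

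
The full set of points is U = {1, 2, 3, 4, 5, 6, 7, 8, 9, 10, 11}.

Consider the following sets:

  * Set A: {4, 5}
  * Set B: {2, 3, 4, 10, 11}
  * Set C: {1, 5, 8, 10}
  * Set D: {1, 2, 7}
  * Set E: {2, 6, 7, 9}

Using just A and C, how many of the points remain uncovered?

6

Union of A, C = {1, 4, 5, 8, 10}.
Not covered: 2, 3, 6, 7, 9, 11 — 6 points.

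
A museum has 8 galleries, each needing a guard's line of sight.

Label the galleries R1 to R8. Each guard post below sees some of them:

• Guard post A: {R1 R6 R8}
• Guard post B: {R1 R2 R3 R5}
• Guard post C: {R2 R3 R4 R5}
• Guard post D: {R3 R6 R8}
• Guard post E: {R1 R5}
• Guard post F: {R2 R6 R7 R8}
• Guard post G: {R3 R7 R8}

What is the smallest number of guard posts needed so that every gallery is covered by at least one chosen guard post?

Take {A, C, F}. Their union is {R1, R2, R3, R4, R5, R6, R7, R8}, which is all 8 galleries.
Only C contains R4, so C is forced; the remaining 4 galleries need at least 2 more guard posts (each remaining guard post adds at most 3) — so at least 3 guard posts are needed, and 3 is optimal.

3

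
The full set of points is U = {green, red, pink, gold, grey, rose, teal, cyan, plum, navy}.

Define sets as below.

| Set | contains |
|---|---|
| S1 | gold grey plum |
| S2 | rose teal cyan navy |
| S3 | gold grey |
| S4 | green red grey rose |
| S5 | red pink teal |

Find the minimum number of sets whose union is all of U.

4

Take {S1, S2, S4, S5}. Their union is {green, red, pink, gold, grey, rose, teal, cyan, plum, navy}, which is all 10 points.
Only S5 contains pink, so S5 is forced; the remaining 7 points need at least 3 more sets (each remaining set adds at most 3) — so at least 4 sets are needed, and 4 is optimal.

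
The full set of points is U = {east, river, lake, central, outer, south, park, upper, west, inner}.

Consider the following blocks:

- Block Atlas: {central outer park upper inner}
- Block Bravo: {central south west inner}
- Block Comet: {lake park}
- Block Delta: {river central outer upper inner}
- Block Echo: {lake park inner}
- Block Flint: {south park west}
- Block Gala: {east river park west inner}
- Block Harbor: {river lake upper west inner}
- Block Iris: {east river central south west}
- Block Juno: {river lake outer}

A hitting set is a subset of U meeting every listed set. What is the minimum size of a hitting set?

H = {outer, park, west} meets every block (each contains at least one member of H), and |H| = 3.
No choice of 2 points meets every block, so 3 is the minimum.

3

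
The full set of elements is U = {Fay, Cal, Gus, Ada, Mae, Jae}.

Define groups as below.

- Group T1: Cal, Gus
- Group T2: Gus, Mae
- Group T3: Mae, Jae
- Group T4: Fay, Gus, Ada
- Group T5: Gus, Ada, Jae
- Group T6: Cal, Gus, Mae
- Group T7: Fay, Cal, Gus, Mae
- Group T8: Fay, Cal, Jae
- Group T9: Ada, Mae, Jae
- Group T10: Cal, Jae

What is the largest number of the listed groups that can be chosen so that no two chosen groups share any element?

T4, T10 are pairwise disjoint (T4={Fay,Gus,Ada}; T10={Cal,Jae}).
Every remaining group overlaps one of these, and no 3 of the listed groups are pairwise disjoint, so 2 is the maximum.

2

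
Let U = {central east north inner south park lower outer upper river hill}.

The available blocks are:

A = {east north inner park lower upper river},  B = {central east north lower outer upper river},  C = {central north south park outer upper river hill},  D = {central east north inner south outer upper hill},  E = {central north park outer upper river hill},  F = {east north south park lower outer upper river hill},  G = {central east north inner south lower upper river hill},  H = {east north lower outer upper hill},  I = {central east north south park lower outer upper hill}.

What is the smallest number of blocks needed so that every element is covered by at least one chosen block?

D and F together: D ∪ F = {central, east, north, inner, south, park, lower, outer, upper, river, hill} — every element is covered.
No single block has all 11 elements (the largest, F, has 9), so 2 is optimal.

2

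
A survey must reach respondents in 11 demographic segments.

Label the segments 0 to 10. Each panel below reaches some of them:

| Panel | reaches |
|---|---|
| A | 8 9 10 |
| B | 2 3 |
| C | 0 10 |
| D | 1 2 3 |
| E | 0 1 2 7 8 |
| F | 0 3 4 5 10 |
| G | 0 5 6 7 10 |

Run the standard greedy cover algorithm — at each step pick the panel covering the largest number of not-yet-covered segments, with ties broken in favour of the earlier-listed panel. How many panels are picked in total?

4

Greedy: pick E (covers 5 new) → pick F (covers 4 new) → pick A (covers 1 new) → pick G (covers 1 new). Total picks: 4.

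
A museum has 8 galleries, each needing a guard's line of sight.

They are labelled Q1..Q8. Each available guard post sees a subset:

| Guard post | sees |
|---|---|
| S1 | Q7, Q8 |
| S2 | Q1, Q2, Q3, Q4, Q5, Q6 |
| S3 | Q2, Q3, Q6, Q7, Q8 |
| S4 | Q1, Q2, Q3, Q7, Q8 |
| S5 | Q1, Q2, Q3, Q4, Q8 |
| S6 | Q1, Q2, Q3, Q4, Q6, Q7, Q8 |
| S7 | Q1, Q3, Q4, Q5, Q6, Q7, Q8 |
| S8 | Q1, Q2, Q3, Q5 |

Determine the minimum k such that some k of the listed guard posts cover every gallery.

Take {S3, S7}. Their union is {Q1, Q2, Q3, Q4, Q5, Q6, Q7, Q8}, which is all 8 galleries.
No single guard post has all 8 galleries (the largest, S6, has 7), so 2 is optimal.

2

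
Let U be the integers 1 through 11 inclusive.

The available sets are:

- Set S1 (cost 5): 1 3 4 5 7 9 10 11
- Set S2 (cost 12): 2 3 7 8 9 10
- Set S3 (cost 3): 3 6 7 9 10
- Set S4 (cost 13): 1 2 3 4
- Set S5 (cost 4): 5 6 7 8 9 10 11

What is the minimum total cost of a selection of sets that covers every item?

S4, S5 together cover every item (S4 ∪ S5 = {1, 2, 3, 4, 5, 6, 7, 8, 9, 10, 11}); total cost 13 + 4 = 17.
The greedy pick S5, S1, S2 costs 21; no covering selection beats 17.

17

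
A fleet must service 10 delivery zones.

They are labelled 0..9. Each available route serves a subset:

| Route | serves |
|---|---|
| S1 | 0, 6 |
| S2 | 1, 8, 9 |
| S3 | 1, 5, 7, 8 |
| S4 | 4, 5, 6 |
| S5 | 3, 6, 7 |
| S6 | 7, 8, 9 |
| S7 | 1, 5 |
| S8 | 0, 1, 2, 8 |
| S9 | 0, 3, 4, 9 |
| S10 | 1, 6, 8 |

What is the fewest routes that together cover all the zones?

Take {S4, S5, S8, S9}. Their union is {0, 1, 2, 3, 4, 5, 6, 7, 8, 9}, which is all 10 zones.
No 3 of the 10 routes cover everything (all 120 combinations miss at least one zone), so 4 is optimal.

4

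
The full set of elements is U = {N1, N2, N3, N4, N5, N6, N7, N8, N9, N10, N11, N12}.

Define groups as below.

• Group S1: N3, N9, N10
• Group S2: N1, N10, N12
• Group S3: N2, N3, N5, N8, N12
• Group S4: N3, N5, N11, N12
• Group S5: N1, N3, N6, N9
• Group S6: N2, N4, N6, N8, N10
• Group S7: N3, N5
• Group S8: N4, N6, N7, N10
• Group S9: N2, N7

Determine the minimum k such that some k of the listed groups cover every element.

Take {S3, S4, S5, S8}. Their union is {N1, N2, N3, N4, N5, N6, N7, N8, N9, N10, N11, N12}, which is all 12 elements.
No 3 of the 9 groups cover everything (all 84 combinations miss at least one element), so 4 is optimal.

4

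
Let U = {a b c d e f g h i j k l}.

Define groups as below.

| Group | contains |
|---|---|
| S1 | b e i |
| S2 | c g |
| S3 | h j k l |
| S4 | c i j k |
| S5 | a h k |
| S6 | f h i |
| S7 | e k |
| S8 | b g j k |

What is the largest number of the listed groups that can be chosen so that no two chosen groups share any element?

3

S1, S2, S5 are pairwise disjoint (S1={b,e,i}; S2={c,g}; S5={a,h,k}).
Every remaining group overlaps one of these, and no 4 of the listed groups are pairwise disjoint, so 3 is the maximum.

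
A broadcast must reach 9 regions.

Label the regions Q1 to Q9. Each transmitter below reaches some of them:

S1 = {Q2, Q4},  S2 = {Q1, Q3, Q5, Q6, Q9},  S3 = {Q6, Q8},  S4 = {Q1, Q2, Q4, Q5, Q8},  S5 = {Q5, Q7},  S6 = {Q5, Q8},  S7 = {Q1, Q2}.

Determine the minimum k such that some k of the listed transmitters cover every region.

Take {S2, S4, S5}. Their union is {Q1, Q2, Q3, Q4, Q5, Q6, Q7, Q8, Q9}, which is all 9 regions.
Only S2 contains Q3, so S2 is forced; the remaining 4 regions need at least 2 more transmitters (each remaining transmitter adds at most 3) — so at least 3 transmitters are needed, and 3 is optimal.

3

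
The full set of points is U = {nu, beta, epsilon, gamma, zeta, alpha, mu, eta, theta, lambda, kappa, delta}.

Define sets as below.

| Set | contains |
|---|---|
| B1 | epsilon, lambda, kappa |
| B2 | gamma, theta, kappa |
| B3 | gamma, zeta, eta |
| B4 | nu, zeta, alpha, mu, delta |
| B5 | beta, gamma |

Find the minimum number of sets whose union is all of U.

5

Take {B1, B2, B3, B4, B5}. Their union is {nu, beta, epsilon, gamma, zeta, alpha, mu, eta, theta, lambda, kappa, delta}, which is all 12 points.
No 4 of the 5 sets cover everything (all 5 combinations miss at least one point), so 5 is optimal.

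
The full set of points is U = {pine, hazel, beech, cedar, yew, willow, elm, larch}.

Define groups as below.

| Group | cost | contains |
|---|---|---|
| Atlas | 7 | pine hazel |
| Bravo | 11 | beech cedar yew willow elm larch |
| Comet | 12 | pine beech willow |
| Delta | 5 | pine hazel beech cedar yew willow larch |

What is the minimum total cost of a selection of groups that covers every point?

Bravo, Delta together cover every point (Bravo ∪ Delta = {pine, hazel, beech, cedar, yew, willow, elm, larch}); total cost 11 + 5 = 16.
No covering selection has total cost below 16.

16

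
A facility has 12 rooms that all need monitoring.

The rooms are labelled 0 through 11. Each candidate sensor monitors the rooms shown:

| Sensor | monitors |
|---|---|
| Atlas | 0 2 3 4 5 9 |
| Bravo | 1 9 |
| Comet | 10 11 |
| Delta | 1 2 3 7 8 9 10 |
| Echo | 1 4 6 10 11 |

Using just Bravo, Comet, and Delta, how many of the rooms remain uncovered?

4

Union of Bravo, Comet, Delta = {1, 2, 3, 7, 8, 9, 10, 11}.
Not covered: 0, 4, 5, 6 — 4 rooms.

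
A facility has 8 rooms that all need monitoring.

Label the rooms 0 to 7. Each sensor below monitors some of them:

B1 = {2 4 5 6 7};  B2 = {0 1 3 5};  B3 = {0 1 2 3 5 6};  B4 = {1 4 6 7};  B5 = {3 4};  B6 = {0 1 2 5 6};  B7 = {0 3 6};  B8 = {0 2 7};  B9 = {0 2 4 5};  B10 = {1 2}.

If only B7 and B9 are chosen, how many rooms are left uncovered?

Union of B7, B9 = {0, 2, 3, 4, 5, 6}.
Not covered: 1, 7 — 2 rooms.

2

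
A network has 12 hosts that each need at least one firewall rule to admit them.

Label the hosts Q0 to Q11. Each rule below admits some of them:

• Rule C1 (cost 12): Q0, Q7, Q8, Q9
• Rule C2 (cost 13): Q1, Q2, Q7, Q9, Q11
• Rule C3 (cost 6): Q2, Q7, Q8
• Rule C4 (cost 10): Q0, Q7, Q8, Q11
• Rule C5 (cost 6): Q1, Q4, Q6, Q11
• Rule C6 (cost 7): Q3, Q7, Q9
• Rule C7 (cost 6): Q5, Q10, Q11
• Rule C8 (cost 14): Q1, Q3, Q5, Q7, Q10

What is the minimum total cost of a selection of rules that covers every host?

35

C3, C4, C5, C6, C7 together cover every host (C3 ∪ C4 ∪ C5 ∪ C6 ∪ C7 = {Q0, Q1, Q2, Q3, Q4, Q5, Q6, Q7, Q8, Q9, Q10, Q11}); total cost 6 + 10 + 6 + 7 + 6 = 35.
No covering selection has total cost below 35.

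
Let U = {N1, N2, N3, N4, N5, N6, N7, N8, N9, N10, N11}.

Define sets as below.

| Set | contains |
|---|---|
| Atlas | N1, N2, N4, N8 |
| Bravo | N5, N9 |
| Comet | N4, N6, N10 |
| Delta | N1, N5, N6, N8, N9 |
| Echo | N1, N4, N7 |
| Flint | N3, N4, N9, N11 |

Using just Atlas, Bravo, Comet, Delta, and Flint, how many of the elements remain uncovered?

1

Union of Atlas, Bravo, Comet, Delta, Flint = {N1, N2, N3, N4, N5, N6, N8, N9, N10, N11}.
Not covered: N7 — 1 element.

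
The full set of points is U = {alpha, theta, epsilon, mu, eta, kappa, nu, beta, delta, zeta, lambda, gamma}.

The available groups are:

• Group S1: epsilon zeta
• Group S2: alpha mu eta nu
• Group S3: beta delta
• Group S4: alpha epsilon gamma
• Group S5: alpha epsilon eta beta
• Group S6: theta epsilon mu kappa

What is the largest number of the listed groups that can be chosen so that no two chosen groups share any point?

3

S1, S2, S3 are pairwise disjoint (S1={epsilon,zeta}; S2={alpha,mu,eta,nu}; S3={beta,delta}).
Every remaining group overlaps one of these, and no 4 of the listed groups are pairwise disjoint, so 3 is the maximum.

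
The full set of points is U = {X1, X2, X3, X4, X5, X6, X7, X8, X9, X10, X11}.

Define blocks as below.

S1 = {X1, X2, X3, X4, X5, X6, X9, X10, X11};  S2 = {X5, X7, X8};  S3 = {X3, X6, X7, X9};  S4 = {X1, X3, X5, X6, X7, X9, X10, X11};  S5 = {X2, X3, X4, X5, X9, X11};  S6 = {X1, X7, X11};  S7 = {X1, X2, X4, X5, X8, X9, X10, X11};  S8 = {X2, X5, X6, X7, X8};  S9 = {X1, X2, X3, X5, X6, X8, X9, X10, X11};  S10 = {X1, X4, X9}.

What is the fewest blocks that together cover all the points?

S1 and S8 cover everything between them: the union {X1, X2, X3, X4, X5, X6, X7, X8, X9, X10, X11} is all of U.
No single block has all 11 points (the largest, S1, has 9), so 2 is optimal.

2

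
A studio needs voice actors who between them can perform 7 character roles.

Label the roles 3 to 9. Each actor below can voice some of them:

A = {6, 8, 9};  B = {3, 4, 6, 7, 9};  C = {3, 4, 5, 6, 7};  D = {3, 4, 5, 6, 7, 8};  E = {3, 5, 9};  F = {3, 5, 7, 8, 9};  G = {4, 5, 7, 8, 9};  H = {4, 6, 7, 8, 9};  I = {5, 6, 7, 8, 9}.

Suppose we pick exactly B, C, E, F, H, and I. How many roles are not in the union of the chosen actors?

Union of B, C, E, F, H, I = {3, 4, 5, 6, 7, 8, 9} — that's every role, so 0 are uncovered.

0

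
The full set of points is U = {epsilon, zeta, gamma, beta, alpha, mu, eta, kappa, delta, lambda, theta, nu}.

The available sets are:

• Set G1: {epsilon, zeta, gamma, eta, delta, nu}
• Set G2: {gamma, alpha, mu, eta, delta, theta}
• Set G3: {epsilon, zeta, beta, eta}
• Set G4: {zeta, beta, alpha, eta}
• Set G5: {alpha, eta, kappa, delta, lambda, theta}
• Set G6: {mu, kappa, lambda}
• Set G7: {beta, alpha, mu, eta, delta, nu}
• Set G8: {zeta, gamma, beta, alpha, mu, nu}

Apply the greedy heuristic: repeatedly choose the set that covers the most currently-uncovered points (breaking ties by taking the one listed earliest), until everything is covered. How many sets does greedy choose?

3

Greedy: pick G1 (covers 6 new) → pick G5 (covers 4 new) → pick G7 (covers 2 new). Total picks: 3.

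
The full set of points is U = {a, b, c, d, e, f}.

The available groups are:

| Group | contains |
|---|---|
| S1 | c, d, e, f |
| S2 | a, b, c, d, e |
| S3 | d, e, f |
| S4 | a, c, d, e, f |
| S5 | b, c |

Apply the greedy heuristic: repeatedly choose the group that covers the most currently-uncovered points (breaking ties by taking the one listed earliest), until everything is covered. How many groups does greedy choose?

2

Greedy: pick S2 (covers 5 new) → pick S1 (covers 1 new). Total picks: 2.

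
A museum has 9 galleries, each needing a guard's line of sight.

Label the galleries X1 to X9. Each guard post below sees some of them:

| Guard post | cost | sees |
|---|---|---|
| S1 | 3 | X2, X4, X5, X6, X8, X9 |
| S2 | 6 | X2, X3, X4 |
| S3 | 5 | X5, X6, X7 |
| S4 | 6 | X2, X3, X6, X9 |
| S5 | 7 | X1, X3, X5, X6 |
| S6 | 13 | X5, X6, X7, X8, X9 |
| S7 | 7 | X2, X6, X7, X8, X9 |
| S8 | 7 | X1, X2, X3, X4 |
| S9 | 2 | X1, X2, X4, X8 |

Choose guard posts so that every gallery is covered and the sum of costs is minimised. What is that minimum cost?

S3, S4, S9 together cover every gallery (S3 ∪ S4 ∪ S9 = {X1, X2, X3, X4, X5, X6, X7, X8, X9}); total cost 5 + 6 + 2 = 13.
The greedy pick S1, S9, S3, S2 costs 16; no covering selection beats 13.

13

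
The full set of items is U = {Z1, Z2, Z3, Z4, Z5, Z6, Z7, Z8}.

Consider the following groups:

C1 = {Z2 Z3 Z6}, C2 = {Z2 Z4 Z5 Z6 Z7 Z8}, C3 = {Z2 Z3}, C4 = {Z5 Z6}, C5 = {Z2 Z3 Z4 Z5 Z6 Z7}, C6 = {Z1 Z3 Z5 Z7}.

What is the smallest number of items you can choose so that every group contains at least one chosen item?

2

The 2 items {Z3, Z5} hit every group.
The groups C3, C4 are pairwise disjoint, so any hitting set needs a separate item for each — at least 2. Hence 2 is optimal.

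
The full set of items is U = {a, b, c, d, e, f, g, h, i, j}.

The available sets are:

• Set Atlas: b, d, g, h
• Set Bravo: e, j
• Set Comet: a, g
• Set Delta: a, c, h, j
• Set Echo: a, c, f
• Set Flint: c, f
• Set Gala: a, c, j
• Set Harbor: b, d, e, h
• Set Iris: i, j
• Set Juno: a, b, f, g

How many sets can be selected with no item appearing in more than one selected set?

4

Comet, Flint, Harbor, Iris are pairwise disjoint (Comet={a,g}; Flint={c,f}; Harbor={b,d,e,h}; Iris={i,j}).
Every remaining set overlaps one of these, and no 5 of the listed sets are pairwise disjoint, so 4 is the maximum.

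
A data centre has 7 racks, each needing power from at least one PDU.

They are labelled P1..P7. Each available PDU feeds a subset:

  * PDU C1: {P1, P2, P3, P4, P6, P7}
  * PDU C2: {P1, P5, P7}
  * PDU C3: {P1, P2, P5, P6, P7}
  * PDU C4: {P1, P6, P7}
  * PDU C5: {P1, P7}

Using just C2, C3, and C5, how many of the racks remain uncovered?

Union of C2, C3, C5 = {P1, P2, P5, P6, P7}.
Not covered: P3, P4 — 2 racks.

2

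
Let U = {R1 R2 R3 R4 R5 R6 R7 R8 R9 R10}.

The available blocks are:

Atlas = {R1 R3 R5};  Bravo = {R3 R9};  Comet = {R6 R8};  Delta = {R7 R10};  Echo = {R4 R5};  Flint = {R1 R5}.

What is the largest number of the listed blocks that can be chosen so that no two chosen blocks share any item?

Bravo, Comet, Delta, Flint are pairwise disjoint (Bravo={R3,R9}; Comet={R6,R8}; Delta={R7,R10}; Flint={R1,R5}).
Every remaining block overlaps one of these, and no 5 of the listed blocks are pairwise disjoint, so 4 is the maximum.

4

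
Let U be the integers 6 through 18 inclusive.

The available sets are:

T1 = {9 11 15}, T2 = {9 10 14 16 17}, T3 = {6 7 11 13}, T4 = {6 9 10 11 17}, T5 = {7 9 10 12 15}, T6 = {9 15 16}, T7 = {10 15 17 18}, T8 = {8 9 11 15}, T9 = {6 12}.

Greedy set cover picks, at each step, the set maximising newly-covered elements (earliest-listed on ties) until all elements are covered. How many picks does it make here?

Greedy: pick T2 (covers 5 new) → pick T3 (covers 4 new) → pick T5 (covers 2 new) → pick T7 (covers 1 new) → pick T8 (covers 1 new). Total picks: 5.

5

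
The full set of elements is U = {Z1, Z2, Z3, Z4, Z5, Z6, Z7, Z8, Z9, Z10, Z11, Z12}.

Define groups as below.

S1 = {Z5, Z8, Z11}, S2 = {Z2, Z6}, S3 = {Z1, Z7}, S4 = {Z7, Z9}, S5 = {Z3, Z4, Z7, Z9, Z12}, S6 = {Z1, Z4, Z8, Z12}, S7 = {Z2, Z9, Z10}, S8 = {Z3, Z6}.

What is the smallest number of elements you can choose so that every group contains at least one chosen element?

Take H = {Z2, Z3, Z7, Z8}. Each listed group contains at least one of these, so H is a hitting set of size 4.
The groups S1, S3, S7, S8 are pairwise disjoint, so any hitting set needs a separate element for each — at least 4. Hence 4 is optimal.

4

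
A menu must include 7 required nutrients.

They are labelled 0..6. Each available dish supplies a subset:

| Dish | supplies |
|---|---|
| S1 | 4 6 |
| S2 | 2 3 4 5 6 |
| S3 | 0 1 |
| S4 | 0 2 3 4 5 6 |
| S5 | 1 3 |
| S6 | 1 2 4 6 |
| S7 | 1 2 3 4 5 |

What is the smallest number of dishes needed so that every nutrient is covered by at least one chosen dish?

2

S2 and S3 together: S2 ∪ S3 = {0, 1, 2, 3, 4, 5, 6} — every nutrient is covered.
No single dish has all 7 nutrients (the largest, S4, has 6), so 2 is optimal.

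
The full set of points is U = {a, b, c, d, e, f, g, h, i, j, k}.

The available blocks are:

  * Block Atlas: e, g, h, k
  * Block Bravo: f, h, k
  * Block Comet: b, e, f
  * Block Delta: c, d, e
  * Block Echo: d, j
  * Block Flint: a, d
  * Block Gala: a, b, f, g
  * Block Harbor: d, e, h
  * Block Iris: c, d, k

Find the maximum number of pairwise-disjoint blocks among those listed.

2

Echo, Gala are pairwise disjoint (Echo={d,j}; Gala={a,b,f,g}).
Every remaining block overlaps one of these, and no 3 of the listed blocks are pairwise disjoint, so 2 is the maximum.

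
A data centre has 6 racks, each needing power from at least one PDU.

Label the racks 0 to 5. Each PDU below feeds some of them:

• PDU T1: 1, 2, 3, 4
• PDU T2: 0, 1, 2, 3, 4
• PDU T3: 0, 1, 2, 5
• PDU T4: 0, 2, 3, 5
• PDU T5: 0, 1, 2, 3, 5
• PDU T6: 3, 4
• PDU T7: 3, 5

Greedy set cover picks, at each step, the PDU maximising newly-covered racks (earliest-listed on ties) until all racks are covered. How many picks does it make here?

2

Greedy: pick T2 (covers 5 new) → pick T3 (covers 1 new). Total picks: 2.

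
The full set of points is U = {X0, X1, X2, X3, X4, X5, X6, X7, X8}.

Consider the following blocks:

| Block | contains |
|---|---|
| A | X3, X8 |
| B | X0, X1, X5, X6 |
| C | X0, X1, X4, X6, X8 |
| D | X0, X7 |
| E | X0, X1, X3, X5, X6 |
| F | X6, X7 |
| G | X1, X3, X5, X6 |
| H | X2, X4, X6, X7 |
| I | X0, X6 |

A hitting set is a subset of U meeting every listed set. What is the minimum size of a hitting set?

3

Take T = {X6, X7, X8}. Each listed block contains at least one of these, so T is a hitting set of size 3.
No choice of 2 points meets every block, so 3 is the minimum.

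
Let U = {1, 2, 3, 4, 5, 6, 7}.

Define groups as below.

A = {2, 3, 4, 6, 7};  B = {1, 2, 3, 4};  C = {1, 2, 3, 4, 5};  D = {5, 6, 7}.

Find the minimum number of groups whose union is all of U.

C and D together: C ∪ D = {1, 2, 3, 4, 5, 6, 7} — every element is covered.
No single group has all 7 elements (the largest, A, has 5), so 2 is optimal.

2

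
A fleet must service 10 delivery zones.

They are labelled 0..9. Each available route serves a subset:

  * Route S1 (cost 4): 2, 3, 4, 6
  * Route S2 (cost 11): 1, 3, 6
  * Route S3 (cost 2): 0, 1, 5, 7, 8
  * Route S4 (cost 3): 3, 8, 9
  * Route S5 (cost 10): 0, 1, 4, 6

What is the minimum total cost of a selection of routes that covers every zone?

9

S1, S3, S4 together cover every zone (S1 ∪ S3 ∪ S4 = {0, 1, 2, 3, 4, 5, 6, 7, 8, 9}); total cost 4 + 2 + 3 = 9.
No covering selection has total cost below 9.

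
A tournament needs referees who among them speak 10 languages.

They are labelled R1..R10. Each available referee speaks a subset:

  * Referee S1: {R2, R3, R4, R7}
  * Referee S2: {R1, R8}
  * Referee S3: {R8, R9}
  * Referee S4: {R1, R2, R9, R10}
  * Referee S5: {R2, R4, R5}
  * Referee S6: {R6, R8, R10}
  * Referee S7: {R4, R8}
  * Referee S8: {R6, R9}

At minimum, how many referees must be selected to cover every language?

Take {S1, S4, S5, S6}. Their union is {R1, R2, R3, R4, R5, R6, R7, R8, R9, R10}, which is all 10 languages.
Only S5 contains R5, so S5 is forced; the remaining 7 languages need at least 3 more referees (each remaining referee adds at most 3) — so at least 4 referees are needed, and 4 is optimal.

4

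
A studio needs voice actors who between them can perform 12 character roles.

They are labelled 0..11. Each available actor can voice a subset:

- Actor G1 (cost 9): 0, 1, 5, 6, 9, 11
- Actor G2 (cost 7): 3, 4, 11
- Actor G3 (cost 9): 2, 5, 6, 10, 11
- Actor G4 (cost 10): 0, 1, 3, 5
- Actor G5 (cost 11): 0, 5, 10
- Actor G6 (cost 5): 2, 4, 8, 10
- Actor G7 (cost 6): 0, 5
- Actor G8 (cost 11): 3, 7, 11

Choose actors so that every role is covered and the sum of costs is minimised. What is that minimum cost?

G1, G6, G8 together cover every role (G1 ∪ G6 ∪ G8 = {0, 1, 2, 3, 4, 5, 6, 7, 8, 9, 10, 11}); total cost 9 + 5 + 11 = 25.
No covering selection has total cost below 25.

25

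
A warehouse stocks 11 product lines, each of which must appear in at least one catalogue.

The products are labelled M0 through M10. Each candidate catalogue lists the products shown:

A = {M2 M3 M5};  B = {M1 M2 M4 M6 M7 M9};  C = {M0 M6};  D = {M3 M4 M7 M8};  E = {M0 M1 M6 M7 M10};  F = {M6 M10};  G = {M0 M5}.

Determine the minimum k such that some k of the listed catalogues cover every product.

4

B and D and F and G together: B ∪ D ∪ F ∪ G = {M0, M1, M2, M3, M4, M5, M6, M7, M8, M9, M10} — every product is covered.
Only B contains M9, so B is forced; the remaining 5 products need at least 3 more catalogues (each remaining catalogue adds at most 2) — so at least 4 catalogues are needed, and 4 is optimal.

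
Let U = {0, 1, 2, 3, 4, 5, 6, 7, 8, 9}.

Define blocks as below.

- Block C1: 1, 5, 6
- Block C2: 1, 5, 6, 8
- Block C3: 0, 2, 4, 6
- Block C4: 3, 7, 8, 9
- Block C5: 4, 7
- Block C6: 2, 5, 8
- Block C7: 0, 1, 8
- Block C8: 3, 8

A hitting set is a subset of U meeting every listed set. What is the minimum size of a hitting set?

3

Take H = {4, 5, 8}. Each listed block contains at least one of these, so H is a hitting set of size 3.
The blocks C1, C5, C8 are pairwise disjoint, so any hitting set needs a separate element for each — at least 3. Hence 3 is optimal.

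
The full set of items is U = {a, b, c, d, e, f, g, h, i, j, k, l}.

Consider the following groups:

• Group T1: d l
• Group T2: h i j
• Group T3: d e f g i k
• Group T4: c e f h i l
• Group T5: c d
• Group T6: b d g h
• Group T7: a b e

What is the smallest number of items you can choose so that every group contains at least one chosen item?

The 3 items {d, e, h} hit every group.
The groups T1, T2, T7 are pairwise disjoint, so any hitting set needs a separate item for each — at least 3. Hence 3 is optimal.

3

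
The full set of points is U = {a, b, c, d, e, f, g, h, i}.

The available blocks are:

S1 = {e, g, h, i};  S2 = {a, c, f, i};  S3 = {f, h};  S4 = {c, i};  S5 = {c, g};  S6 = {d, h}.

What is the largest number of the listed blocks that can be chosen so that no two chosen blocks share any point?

2

S5, S6 are pairwise disjoint (S5={c,g}; S6={d,h}).
Every remaining block overlaps one of these, and no 3 of the listed blocks are pairwise disjoint, so 2 is the maximum.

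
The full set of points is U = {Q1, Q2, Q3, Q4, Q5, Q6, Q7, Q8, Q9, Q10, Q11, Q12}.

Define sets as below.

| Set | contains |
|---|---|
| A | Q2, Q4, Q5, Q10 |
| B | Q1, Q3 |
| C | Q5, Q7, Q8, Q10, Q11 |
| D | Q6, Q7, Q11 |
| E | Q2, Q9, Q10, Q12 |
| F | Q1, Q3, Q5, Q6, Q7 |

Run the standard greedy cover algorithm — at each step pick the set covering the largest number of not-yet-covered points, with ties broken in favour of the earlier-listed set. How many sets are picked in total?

Greedy: pick C (covers 5 new) → pick E (covers 3 new) → pick F (covers 3 new) → pick A (covers 1 new). Total picks: 4.

4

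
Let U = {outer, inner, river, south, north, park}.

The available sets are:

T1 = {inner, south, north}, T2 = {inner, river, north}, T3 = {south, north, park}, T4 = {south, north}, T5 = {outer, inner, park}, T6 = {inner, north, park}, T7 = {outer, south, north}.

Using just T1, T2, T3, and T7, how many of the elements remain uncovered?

0

Union of T1, T2, T3, T7 = {outer, inner, river, south, north, park} — that's every element, so 0 are uncovered.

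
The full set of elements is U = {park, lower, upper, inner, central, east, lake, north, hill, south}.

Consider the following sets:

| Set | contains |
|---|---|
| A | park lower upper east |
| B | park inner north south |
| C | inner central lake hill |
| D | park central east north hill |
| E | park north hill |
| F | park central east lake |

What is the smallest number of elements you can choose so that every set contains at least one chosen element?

2

H = {park, lake} meets every set (each contains at least one member of H), and |H| = 2.
The sets A, C are pairwise disjoint, so any hitting set needs a separate element for each — at least 2. Hence 2 is optimal.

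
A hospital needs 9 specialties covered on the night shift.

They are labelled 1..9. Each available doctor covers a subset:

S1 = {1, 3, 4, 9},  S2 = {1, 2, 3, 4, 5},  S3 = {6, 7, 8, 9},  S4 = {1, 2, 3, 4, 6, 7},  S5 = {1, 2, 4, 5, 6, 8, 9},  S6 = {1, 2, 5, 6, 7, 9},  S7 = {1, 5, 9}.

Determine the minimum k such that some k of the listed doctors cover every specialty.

2

S2 and S3 together: S2 ∪ S3 = {1, 2, 3, 4, 5, 6, 7, 8, 9} — every specialty is covered.
No single doctor has all 9 specialties (the largest, S5, has 7), so 2 is optimal.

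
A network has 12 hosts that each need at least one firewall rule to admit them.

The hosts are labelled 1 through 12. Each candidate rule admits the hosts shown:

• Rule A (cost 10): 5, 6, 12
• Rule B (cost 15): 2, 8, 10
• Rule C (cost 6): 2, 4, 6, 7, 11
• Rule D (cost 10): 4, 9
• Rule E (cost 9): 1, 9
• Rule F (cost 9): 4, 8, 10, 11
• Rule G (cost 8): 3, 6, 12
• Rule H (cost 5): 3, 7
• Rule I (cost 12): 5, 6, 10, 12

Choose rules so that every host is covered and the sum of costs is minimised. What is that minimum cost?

A, C, E, F, H together cover every host (A ∪ C ∪ E ∪ F ∪ H = {1, 2, 3, 4, 5, 6, 7, 8, 9, 10, 11, 12}); total cost 10 + 6 + 9 + 9 + 5 = 39.
The greedy pick C, G, E, F, A costs 42; no covering selection beats 39.

39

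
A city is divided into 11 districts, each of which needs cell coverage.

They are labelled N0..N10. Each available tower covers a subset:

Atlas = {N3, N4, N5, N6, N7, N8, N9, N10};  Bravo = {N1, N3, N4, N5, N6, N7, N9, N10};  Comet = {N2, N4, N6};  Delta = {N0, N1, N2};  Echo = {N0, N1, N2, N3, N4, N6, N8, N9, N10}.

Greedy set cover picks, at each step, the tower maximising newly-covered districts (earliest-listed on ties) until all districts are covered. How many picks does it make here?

2

Greedy: pick Echo (covers 9 new) → pick Atlas (covers 2 new). Total picks: 2.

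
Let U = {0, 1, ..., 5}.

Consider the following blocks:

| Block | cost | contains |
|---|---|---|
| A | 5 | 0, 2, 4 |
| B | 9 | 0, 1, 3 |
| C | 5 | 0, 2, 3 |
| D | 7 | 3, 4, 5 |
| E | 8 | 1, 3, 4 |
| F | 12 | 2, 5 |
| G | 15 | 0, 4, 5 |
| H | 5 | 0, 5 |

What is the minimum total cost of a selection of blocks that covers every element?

18

C, E, H together cover every element (C ∪ E ∪ H = {0, 1, 2, 3, 4, 5}); total cost 5 + 8 + 5 = 18.
The greedy pick A, D, E costs 20; no covering selection beats 18.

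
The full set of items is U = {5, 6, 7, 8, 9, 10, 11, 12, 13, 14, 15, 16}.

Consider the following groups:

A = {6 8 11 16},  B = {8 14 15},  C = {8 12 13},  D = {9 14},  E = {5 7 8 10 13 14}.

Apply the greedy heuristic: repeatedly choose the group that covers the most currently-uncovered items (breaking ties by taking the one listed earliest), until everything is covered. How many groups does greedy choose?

5

Greedy: pick E (covers 6 new) → pick A (covers 3 new) → pick B (covers 1 new) → pick C (covers 1 new) → pick D (covers 1 new). Total picks: 5.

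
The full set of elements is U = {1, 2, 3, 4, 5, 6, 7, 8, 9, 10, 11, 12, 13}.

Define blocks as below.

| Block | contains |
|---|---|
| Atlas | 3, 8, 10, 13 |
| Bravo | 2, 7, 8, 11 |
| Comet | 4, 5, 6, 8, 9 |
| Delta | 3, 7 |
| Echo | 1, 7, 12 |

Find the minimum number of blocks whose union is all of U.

Atlas and Bravo and Comet and Echo together: Atlas ∪ Bravo ∪ Comet ∪ Echo = {1, 2, 3, 4, 5, 6, 7, 8, 9, 10, 11, 12, 13} — every element is covered.
Only Bravo contains 2, so Bravo is forced; the remaining 9 elements need at least 3 more blocks (each remaining block adds at most 4) — so at least 4 blocks are needed, and 4 is optimal.

4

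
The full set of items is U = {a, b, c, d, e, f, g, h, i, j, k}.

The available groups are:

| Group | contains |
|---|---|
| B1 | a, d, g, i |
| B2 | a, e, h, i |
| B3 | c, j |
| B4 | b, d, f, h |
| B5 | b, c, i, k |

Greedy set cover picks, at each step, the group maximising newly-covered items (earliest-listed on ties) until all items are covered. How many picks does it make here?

Greedy: pick B1 (covers 4 new) → pick B4 (covers 3 new) → pick B3 (covers 2 new) → pick B2 (covers 1 new) → pick B5 (covers 1 new). Total picks: 5.

5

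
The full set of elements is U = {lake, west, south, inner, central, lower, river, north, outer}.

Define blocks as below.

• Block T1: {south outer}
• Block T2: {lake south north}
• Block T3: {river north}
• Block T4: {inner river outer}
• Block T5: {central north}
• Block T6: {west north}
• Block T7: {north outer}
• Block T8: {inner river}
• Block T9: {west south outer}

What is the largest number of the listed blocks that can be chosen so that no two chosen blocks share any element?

T5, T8, T9 are pairwise disjoint (T5={central,north}; T8={inner,river}; T9={west,south,outer}).
Every remaining block overlaps one of these, and no 4 of the listed blocks are pairwise disjoint, so 3 is the maximum.

3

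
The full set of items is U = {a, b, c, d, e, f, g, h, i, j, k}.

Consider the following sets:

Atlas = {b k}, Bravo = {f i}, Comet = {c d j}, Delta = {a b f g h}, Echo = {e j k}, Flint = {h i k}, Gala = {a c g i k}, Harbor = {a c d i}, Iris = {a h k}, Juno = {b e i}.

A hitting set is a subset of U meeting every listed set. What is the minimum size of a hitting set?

4

Take T = {d, f, i, k}. Each listed set contains at least one of these, so T is a hitting set of size 4.
No choice of 3 items meets every set, so 4 is the minimum.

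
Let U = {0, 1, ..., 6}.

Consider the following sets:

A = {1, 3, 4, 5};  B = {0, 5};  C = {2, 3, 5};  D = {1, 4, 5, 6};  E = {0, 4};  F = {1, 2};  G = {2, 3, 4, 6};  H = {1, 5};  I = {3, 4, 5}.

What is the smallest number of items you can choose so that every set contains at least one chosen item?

3

The 3 items {2, 4, 5} hit every set.
No choice of 2 items meets every set, so 3 is the minimum.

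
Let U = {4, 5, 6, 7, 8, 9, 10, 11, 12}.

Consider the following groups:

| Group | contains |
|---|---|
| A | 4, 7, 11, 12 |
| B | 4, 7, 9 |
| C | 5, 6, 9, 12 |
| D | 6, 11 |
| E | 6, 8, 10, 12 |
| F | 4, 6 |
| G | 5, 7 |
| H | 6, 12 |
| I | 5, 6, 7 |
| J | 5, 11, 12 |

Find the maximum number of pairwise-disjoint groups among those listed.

2

F, J are pairwise disjoint (F={4,6}; J={5,11,12}).
Every remaining group overlaps one of these, and no 3 of the listed groups are pairwise disjoint, so 2 is the maximum.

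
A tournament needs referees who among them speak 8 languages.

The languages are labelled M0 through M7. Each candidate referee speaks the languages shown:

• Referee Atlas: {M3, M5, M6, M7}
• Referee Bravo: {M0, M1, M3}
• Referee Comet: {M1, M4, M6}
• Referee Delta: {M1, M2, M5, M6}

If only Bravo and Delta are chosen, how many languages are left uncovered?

Union of Bravo, Delta = {M0, M1, M2, M3, M5, M6}.
Not covered: M4, M7 — 2 languages.

2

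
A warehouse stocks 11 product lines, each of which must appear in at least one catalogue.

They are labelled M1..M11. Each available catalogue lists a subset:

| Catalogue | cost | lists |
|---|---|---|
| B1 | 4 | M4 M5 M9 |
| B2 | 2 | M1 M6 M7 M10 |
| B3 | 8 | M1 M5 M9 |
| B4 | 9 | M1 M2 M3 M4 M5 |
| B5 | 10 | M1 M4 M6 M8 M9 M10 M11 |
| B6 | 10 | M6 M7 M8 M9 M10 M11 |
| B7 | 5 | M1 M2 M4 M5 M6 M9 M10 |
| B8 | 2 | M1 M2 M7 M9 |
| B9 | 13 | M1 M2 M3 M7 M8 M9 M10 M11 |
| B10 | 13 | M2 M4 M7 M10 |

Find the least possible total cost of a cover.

B7, B9 together cover every product (B7 ∪ B9 = {M1, M2, M3, M4, M5, M6, M7, M8, M9, M10, M11}); total cost 5 + 13 = 18.
The greedy pick B2, B8, B1, B9 costs 21; no covering selection beats 18.

18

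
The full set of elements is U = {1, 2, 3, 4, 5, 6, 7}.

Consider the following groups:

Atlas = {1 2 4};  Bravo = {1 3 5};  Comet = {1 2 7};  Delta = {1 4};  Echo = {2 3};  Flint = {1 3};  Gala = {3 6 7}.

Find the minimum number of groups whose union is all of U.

Atlas and Bravo and Gala together: Atlas ∪ Bravo ∪ Gala = {1, 2, 3, 4, 5, 6, 7} — every element is covered.
Each group has at most 3 elements, and 2·3 = 6 < 7 — so at least 3 groups are needed, and 3 is optimal.

3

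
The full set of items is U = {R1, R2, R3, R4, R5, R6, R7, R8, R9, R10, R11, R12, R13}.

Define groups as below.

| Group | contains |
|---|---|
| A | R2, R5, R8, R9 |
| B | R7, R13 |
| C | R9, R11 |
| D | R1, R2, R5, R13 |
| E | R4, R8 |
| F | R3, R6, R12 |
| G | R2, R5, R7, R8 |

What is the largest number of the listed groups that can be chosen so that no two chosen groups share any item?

B, C, E, F are pairwise disjoint (B={R7,R13}; C={R9,R11}; E={R4,R8}; F={R3,R6,R12}).
Every remaining group overlaps one of these, and no 5 of the listed groups are pairwise disjoint, so 4 is the maximum.

4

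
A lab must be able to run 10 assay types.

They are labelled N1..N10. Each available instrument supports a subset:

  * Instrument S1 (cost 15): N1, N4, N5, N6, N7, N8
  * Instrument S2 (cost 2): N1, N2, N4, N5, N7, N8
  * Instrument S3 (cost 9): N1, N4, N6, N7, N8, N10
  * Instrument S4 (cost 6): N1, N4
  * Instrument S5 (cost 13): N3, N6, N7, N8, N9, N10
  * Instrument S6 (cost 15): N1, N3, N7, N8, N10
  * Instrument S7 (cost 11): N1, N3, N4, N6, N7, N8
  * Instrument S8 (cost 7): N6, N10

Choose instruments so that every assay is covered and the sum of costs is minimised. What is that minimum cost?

15

S2, S5 together cover every assay (S2 ∪ S5 = {N1, N2, N3, N4, N5, N6, N7, N8, N9, N10}); total cost 2 + 13 = 15.
No covering selection has total cost below 15.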